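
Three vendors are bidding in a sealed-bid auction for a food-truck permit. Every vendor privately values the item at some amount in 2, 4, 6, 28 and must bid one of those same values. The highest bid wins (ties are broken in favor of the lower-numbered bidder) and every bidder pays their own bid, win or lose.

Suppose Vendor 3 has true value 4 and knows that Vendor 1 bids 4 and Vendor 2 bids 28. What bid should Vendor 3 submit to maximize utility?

Bid 2: loses but pays 2, utility -2.
Bid 4: loses but pays 4, utility -4.
Bid 6: loses but pays 6, utility -6.
Bid 28: loses but pays 28, utility -28.
The best choice is 2 with utility -2.

2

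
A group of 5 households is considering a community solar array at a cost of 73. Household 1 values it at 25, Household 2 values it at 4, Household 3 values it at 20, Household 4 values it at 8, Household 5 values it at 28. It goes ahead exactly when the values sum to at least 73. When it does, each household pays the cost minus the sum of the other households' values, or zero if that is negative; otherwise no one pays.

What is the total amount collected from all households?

37

Total value 85 ≥ cost 73, so it is built.
Household 1: others sum to 60; max(0, 73 - 60) = 13.
Household 2: others sum to 81; max(0, 73 - 81) = 0.
Household 3: others sum to 65; max(0, 73 - 65) = 8.
Household 4: others sum to 77; max(0, 73 - 77) = 0.
Household 5: others sum to 57; max(0, 73 - 57) = 16.
Total collected = 13 + 0 + 8 + 0 + 16 = 37.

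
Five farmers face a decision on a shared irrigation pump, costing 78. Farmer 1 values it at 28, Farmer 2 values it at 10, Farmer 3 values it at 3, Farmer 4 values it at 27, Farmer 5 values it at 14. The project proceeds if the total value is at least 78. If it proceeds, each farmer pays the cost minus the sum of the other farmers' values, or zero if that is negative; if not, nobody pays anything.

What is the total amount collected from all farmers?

63

Total value 82 ≥ cost 78, so it is built.
Farmer 1: others sum to 54; max(0, 78 - 54) = 24.
Farmer 2: others sum to 72; max(0, 78 - 72) = 6.
Farmer 3: others sum to 79; max(0, 78 - 79) = 0.
Farmer 4: others sum to 55; max(0, 78 - 55) = 23.
Farmer 5: others sum to 68; max(0, 78 - 68) = 10.
Total collected = 24 + 6 + 0 + 23 + 10 = 63.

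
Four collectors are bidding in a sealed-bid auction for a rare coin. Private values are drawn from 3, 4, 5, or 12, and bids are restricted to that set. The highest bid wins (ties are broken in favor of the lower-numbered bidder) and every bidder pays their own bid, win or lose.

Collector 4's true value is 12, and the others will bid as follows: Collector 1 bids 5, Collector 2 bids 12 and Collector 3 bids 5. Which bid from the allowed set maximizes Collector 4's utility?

3

Bid 3: loses but pays 3, utility -3.
Bid 4: loses but pays 4, utility -4.
Bid 5: loses but pays 5, utility -5.
Bid 12: loses but pays 12, utility -12.
The best choice is 3 with utility -3.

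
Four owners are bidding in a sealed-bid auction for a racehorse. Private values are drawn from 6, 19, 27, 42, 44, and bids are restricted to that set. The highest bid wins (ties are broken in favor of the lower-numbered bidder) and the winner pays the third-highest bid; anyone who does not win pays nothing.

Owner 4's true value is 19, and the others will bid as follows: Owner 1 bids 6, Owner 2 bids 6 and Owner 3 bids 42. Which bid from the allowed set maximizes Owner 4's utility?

Bid 6: loses, pays 0, utility 0.
Bid 19: loses, pays 0, utility 0.
Bid 27: loses, pays 0, utility 0.
Bid 42: loses, pays 0, utility 0.
Bid 44: wins, pays 6, utility 19 - 6 = 13.
The best choice is 44 with utility 13.

44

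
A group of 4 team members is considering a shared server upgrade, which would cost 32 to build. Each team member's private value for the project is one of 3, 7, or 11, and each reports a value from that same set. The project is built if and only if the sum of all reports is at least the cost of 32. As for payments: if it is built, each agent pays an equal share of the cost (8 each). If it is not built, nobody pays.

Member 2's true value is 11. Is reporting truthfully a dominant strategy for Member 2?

Check each profile of the others' reports and compare truth against every alternative report.
Others report (3, 7, 11): truth gives 3, best alternative gives 0.
Others report (3, 11, 7): truth gives 3, best alternative gives 0.
Others report (7, 3, 11): truth gives 3, best alternative gives 0.
Others report (7, 7, 7): truth gives 3, best alternative gives 0.
Others report (7, 11, 3): truth gives 3, best alternative gives 0.
Others report (11, 3, 7): truth gives 3, best alternative gives 0.
(Remaining 21 profiles checked similarly; truth is weakly best in each.)
In every case the truthful report is at least as good as any alternative, so it is a dominant strategy.

Yes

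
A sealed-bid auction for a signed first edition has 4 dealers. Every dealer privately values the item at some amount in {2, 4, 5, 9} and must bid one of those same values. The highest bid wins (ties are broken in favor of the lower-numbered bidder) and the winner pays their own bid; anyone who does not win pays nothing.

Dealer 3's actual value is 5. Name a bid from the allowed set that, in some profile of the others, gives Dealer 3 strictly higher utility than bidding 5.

4

Suppose Dealer 1 bids 2, Dealer 2 bids 2 and Dealer 4 bids 2.
Bid 5: wins, pays 5, utility 5 - 5 = 0.
Bid 4: wins, pays 4, utility 5 - 4 = 1.
So bidding 4 beats truth here (1 > 0).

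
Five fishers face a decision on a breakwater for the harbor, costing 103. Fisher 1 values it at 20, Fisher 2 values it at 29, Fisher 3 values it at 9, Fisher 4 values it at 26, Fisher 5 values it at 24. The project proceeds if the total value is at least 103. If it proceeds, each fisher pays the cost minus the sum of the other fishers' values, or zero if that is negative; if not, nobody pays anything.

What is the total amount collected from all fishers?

83

Total value 108 ≥ cost 103, so it is built.
Fisher 1: others sum to 88; max(0, 103 - 88) = 15.
Fisher 2: others sum to 79; max(0, 103 - 79) = 24.
Fisher 3: others sum to 99; max(0, 103 - 99) = 4.
Fisher 4: others sum to 82; max(0, 103 - 82) = 21.
Fisher 5: others sum to 84; max(0, 103 - 84) = 19.
Total collected = 15 + 24 + 4 + 21 + 19 = 83.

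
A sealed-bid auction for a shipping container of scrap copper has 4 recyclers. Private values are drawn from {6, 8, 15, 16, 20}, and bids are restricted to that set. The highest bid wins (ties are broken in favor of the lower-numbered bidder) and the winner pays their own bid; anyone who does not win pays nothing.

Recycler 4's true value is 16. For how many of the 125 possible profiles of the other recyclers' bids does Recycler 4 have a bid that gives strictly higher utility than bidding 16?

8

Others bid (6, 6, 6): truth gives 0; bid 8 gives 8 > 0. Violating.
Others bid (6, 6, 8): truth gives 0; bid 15 gives 1 > 0. Violating.
Others bid (6, 8, 6): truth gives 0; bid 15 gives 1 > 0. Violating.
Others bid (6, 8, 8): truth gives 0; bid 15 gives 1 > 0. Violating.
Others bid (6, 6, 15): truth gives 0; no alternative beats it.
Others bid (6, 6, 16): truth gives 0; no alternative beats it.
(Checking all 125 profiles: 8 have a profitable deviation, 117 do not.)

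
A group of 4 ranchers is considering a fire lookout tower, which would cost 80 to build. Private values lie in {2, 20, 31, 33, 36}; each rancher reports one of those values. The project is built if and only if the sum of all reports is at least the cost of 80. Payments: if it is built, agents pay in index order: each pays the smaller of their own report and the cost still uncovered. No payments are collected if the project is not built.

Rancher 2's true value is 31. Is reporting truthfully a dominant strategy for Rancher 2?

No

Consider the case where Rancher 1 reports 2, Rancher 3 reports 31 and Rancher 4 reports 31.
Truthful report 31: project built, pays 31, utility 31 - 31 = 0.
Report 20 instead: project built, pays 20, utility 31 - 20 = 11.
Since 11 > 0, reporting 20 is strictly better here, so truthful reporting is not dominant.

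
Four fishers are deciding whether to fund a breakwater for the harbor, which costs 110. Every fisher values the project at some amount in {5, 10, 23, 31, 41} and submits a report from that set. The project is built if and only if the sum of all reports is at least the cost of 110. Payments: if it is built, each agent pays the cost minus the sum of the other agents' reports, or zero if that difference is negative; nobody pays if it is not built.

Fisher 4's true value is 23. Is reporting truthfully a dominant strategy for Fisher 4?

Yes

Check each profile of the others' reports and compare truth against every alternative report.
Others report (31, 41, 41): truth gives 23, best alternative gives 23.
Others report (41, 31, 41): truth gives 23, best alternative gives 23.
Others report (41, 41, 31): truth gives 23, best alternative gives 23.
Others report (41, 41, 41): truth gives 23, best alternative gives 23.
Others report (23, 41, 41): truth gives 18, best alternative gives 18.
Others report (41, 23, 41): truth gives 18, best alternative gives 18.
(Remaining 119 profiles checked similarly; truth is weakly best in each.)
In every case the truthful report is at least as good as any alternative, so it is a dominant strategy.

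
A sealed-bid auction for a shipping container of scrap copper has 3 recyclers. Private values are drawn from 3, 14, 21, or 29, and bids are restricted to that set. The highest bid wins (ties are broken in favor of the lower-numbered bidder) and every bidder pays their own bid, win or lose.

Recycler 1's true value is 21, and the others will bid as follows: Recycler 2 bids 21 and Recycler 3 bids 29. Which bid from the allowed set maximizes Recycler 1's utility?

3

Bid 3: loses but pays 3, utility -3.
Bid 14: loses but pays 14, utility -14.
Bid 21: loses but pays 21, utility -21.
Bid 29: wins, pays 29, utility 21 - 29 = -8.
The best choice is 3 with utility -3.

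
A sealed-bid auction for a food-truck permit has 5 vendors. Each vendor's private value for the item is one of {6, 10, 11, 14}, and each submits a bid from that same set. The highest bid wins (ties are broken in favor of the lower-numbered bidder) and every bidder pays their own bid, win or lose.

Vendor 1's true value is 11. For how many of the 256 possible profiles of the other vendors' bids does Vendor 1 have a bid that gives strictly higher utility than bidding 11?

Others bid (6, 6, 6, 6): truth gives 0; bid 6 gives 5 > 0. Violating.
Others bid (6, 6, 6, 10): truth gives 0; bid 10 gives 1 > 0. Violating.
Others bid (6, 6, 6, 14): truth gives -11; bid 14 gives -3 > -11. Violating.
Others bid (6, 6, 10, 6): truth gives 0; bid 10 gives 1 > 0. Violating.
Others bid (6, 6, 6, 11): truth gives 0; no alternative beats it.
Others bid (6, 6, 10, 11): truth gives 0; no alternative beats it.
(Checking all 256 profiles: 191 have a profitable deviation, 65 do not.)

191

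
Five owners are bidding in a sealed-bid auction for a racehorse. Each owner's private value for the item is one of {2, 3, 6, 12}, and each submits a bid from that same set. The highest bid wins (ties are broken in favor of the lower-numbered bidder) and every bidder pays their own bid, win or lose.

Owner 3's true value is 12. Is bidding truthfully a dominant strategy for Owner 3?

Consider the case where Owner 1 bids 2, Owner 2 bids 2, Owner 4 bids 2 and Owner 5 bids 2.
Truthful bid 12: wins, pays 12, utility 12 - 12 = 0.
Bid 3 instead: wins, pays 3, utility 12 - 3 = 9.
Since 9 > 0, bidding 3 is strictly better here, so truthful bidding is not dominant.

No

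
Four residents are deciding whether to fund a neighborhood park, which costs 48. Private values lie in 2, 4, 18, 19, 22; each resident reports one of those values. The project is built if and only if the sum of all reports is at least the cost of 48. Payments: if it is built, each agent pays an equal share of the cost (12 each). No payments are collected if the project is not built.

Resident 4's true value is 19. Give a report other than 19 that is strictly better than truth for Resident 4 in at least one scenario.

Suppose Resident 1 reports 2, Resident 2 reports 2 and Resident 3 reports 22.
Report 19: project not built, utility 0.
Report 22: project built, pays 12, utility 19 - 12 = 7.
So reporting 22 beats truth here (7 > 0).

22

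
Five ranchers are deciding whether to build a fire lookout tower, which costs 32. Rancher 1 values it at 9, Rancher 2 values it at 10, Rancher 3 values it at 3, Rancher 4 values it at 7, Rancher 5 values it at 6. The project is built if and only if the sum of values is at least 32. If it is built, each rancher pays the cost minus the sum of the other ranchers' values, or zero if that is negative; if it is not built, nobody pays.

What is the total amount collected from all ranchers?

Total value 35 ≥ cost 32, so it is built.
Rancher 1: others sum to 26; max(0, 32 - 26) = 6.
Rancher 2: others sum to 25; max(0, 32 - 25) = 7.
Rancher 3: others sum to 32; max(0, 32 - 32) = 0.
Rancher 4: others sum to 28; max(0, 32 - 28) = 4.
Rancher 5: others sum to 29; max(0, 32 - 29) = 3.
Total collected = 6 + 7 + 0 + 4 + 3 = 20.

20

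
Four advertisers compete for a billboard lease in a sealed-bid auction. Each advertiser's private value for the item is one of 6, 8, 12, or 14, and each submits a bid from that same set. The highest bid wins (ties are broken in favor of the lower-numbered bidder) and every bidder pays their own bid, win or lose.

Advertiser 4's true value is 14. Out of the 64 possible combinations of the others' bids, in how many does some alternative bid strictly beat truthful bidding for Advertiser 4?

Others bid (6, 6, 6): truth gives 0; bid 8 gives 6 > 0. Violating.
Others bid (6, 6, 8): truth gives 0; bid 12 gives 2 > 0. Violating.
Others bid (6, 6, 14): truth gives -14; bid 6 gives -6 > -14. Violating.
Others bid (6, 8, 6): truth gives 0; bid 12 gives 2 > 0. Violating.
Others bid (6, 6, 12): truth gives 0; no alternative beats it.
Others bid (6, 8, 12): truth gives 0; no alternative beats it.
(Checking all 64 profiles: 45 have a profitable deviation, 19 do not.)

45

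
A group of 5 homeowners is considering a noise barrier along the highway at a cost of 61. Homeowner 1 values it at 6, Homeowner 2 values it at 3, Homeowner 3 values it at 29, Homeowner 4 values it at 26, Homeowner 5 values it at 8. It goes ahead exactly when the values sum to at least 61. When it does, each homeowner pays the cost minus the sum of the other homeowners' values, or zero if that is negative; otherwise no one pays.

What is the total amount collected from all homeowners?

Total value 72 ≥ cost 61, so it is built.
Homeowner 1: others sum to 66; max(0, 61 - 66) = 0.
Homeowner 2: others sum to 69; max(0, 61 - 69) = 0.
Homeowner 3: others sum to 43; max(0, 61 - 43) = 18.
Homeowner 4: others sum to 46; max(0, 61 - 46) = 15.
Homeowner 5: others sum to 64; max(0, 61 - 64) = 0.
Total collected = 0 + 0 + 18 + 15 + 0 = 33.

33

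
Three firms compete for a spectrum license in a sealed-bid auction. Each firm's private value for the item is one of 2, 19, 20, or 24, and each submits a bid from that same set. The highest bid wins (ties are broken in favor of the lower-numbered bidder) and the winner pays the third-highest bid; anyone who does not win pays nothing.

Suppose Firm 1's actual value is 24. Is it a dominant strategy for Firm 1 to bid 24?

Check each profile of the others' bids and compare truth against every alternative bid.
Others bid (2, 24): truth gives 22, best alternative gives 0.
Others bid (24, 2): truth gives 22, best alternative gives 0.
Others bid (19, 24): truth gives 5, best alternative gives 0.
Others bid (24, 19): truth gives 5, best alternative gives 0.
Others bid (20, 24): truth gives 4, best alternative gives 0.
Others bid (24, 20): truth gives 4, best alternative gives 0.
(Remaining 10 profiles checked similarly; truth is weakly best in each.)
In every case the truthful bid is at least as good as any alternative, so it is a dominant strategy.

Yes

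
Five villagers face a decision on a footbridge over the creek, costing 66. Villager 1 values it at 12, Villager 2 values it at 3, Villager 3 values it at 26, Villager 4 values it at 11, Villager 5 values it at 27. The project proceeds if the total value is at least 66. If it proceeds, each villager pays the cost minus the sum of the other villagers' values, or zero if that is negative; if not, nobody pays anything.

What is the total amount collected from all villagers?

27

Total value 79 ≥ cost 66, so it is built.
Villager 1: others sum to 67; max(0, 66 - 67) = 0.
Villager 2: others sum to 76; max(0, 66 - 76) = 0.
Villager 3: others sum to 53; max(0, 66 - 53) = 13.
Villager 4: others sum to 68; max(0, 66 - 68) = 0.
Villager 5: others sum to 52; max(0, 66 - 52) = 14.
Total collected = 0 + 0 + 13 + 0 + 14 = 27.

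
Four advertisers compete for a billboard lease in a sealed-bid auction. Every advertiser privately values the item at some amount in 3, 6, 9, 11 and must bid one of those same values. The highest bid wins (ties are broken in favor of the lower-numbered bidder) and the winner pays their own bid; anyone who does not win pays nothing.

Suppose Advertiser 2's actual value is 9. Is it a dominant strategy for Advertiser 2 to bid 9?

Consider the case where Advertiser 1 bids 3, Advertiser 3 bids 3 and Advertiser 4 bids 3.
Truthful bid 9: wins, pays 9, utility 9 - 9 = 0.
Bid 6 instead: wins, pays 6, utility 9 - 6 = 3.
Since 3 > 0, bidding 6 is strictly better here, so truthful bidding is not dominant.

No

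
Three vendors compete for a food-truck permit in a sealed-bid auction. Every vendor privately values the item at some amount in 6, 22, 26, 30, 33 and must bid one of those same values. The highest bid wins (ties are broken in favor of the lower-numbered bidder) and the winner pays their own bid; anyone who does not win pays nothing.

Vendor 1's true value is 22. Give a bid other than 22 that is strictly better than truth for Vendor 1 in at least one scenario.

6

Suppose Vendor 2 bids 6 and Vendor 3 bids 6.
Bid 22: wins, pays 22, utility 22 - 22 = 0.
Bid 6: wins, pays 6, utility 22 - 6 = 16.
So bidding 6 beats truth here (16 > 0).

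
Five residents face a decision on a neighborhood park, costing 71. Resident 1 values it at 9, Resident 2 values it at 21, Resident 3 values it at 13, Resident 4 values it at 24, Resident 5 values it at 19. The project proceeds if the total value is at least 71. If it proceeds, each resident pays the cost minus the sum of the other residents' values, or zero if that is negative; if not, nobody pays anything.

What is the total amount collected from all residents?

19

Total value 86 ≥ cost 71, so it is built.
Resident 1: others sum to 77; max(0, 71 - 77) = 0.
Resident 2: others sum to 65; max(0, 71 - 65) = 6.
Resident 3: others sum to 73; max(0, 71 - 73) = 0.
Resident 4: others sum to 62; max(0, 71 - 62) = 9.
Resident 5: others sum to 67; max(0, 71 - 67) = 4.
Total collected = 0 + 6 + 0 + 9 + 4 = 19.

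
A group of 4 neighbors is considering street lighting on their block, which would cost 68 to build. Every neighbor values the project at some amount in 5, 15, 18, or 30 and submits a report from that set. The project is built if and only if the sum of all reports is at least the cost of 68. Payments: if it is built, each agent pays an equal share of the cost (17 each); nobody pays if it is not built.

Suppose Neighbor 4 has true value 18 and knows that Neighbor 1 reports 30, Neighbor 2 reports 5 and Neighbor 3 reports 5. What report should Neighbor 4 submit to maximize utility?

30

Report 5: project not built, utility 0.
Report 15: project not built, utility 0.
Report 18: project not built, utility 0.
Report 30: project built, pays 17, utility 18 - 17 = 1.
The best choice is 30 with utility 1.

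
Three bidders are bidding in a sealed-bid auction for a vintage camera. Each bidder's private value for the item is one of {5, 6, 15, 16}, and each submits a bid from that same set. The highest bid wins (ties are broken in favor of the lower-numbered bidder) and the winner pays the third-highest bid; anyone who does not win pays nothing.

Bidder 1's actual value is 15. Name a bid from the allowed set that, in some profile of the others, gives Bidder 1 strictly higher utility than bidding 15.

Suppose Bidder 2 bids 5 and Bidder 3 bids 16.
Bid 15: loses, pays 0, utility 0.
Bid 16: wins, pays 5, utility 15 - 5 = 10.
So bidding 16 beats truth here (10 > 0).

16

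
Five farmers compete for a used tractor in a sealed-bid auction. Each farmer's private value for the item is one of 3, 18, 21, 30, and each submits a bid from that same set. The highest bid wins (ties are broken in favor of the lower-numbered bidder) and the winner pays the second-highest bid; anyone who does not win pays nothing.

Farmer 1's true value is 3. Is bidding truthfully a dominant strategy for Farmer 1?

Yes

Check each profile of the others' bids and compare truth against every alternative bid.
Others bid (3, 3, 3, 18): truth gives 0, best alternative gives -15.
Others bid (3, 3, 18, 3): truth gives 0, best alternative gives -15.
Others bid (3, 3, 18, 18): truth gives 0, best alternative gives -15.
Others bid (3, 18, 3, 3): truth gives 0, best alternative gives -15.
Others bid (3, 18, 3, 18): truth gives 0, best alternative gives -15.
Others bid (3, 18, 18, 3): truth gives 0, best alternative gives -15.
(Remaining 250 profiles checked similarly; truth is weakly best in each.)
In every case the truthful bid is at least as good as any alternative, so it is a dominant strategy.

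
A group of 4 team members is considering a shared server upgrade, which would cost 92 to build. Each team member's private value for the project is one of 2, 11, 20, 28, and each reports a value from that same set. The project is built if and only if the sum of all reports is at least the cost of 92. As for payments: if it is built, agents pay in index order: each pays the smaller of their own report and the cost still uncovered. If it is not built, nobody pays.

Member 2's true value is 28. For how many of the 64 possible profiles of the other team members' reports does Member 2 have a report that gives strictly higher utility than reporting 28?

Others report (20, 28, 28): truth gives 0; report 20 gives 8 > 0. Violating.
Others report (28, 20, 28): truth gives 0; report 20 gives 8 > 0. Violating.
Others report (28, 28, 20): truth gives 0; report 20 gives 8 > 0. Violating.
Others report (28, 28, 28): truth gives 0; report 11 gives 17 > 0. Violating.
Others report (2, 2, 2): truth gives 0; no alternative beats it.
Others report (2, 2, 11): truth gives 0; no alternative beats it.
(Checking all 64 profiles: 4 have a profitable deviation, 60 do not.)

4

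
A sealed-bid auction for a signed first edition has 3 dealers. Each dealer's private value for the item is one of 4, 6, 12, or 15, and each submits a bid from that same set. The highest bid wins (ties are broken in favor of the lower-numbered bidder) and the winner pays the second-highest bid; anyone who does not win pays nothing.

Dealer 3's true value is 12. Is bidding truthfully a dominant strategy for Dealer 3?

Yes

Check each profile of the others' bids and compare truth against every alternative bid.
Others bid (4, 4): truth gives 8, best alternative gives 8.
Others bid (4, 6): truth gives 6, best alternative gives 6.
Others bid (6, 4): truth gives 6, best alternative gives 6.
Others bid (6, 6): truth gives 6, best alternative gives 6.
Others bid (4, 12): truth gives 0, best alternative gives 0.
Others bid (4, 15): truth gives 0, best alternative gives 0.
(Remaining 10 profiles checked similarly; truth is weakly best in each.)
In every case the truthful bid is at least as good as any alternative, so it is a dominant strategy.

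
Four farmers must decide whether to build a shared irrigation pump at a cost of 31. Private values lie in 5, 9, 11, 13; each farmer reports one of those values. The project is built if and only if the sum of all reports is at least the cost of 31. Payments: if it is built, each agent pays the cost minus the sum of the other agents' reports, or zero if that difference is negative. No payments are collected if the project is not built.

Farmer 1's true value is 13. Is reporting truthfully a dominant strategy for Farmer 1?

Check each profile of the others' reports and compare truth against every alternative report.
Others report (5, 5, 9): truth gives 1, best alternative gives 0.
Others report (5, 9, 5): truth gives 1, best alternative gives 0.
Others report (9, 5, 5): truth gives 1, best alternative gives 0.
Others report (5, 13, 13): truth gives 13, best alternative gives 13.
Others report (9, 9, 13): truth gives 13, best alternative gives 13.
Others report (9, 11, 11): truth gives 13, best alternative gives 13.
(Remaining 58 profiles checked similarly; truth is weakly best in each.)
In every case the truthful report is at least as good as any alternative, so it is a dominant strategy.

Yes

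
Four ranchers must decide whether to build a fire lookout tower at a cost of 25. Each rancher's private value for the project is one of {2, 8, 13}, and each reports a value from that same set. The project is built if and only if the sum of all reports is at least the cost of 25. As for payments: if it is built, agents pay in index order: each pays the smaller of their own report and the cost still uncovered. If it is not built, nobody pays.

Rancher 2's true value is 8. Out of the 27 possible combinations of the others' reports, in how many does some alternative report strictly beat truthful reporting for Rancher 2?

17

Others report (2, 8, 13): truth gives 0; report 2 gives 6 > 0. Violating.
Others report (2, 13, 8): truth gives 0; report 2 gives 6 > 0. Violating.
Others report (2, 13, 13): truth gives 0; report 2 gives 6 > 0. Violating.
Others report (8, 2, 13): truth gives 0; report 2 gives 6 > 0. Violating.
Others report (2, 2, 2): truth gives 0; no alternative beats it.
Others report (2, 2, 8): truth gives 0; no alternative beats it.
(Checking all 27 profiles: 17 have a profitable deviation, 10 do not.)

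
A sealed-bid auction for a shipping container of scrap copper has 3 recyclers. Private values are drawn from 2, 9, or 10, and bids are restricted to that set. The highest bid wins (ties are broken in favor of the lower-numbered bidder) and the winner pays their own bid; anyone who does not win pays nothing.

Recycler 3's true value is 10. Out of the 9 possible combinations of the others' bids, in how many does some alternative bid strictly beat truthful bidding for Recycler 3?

1

Others bid (2, 2): truth gives 0; bid 9 gives 1 > 0. Violating.
Others bid (2, 9): truth gives 0; no alternative beats it.
Others bid (2, 10): truth gives 0; no alternative beats it.
(Checking all 9 profiles: 1 has a profitable deviation, 8 do not.)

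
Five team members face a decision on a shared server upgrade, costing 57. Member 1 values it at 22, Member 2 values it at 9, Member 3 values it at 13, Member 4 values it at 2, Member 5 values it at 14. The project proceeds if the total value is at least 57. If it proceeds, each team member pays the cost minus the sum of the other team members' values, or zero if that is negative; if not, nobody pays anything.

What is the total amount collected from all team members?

Total value 60 ≥ cost 57, so it is built.
Member 1: others sum to 38; max(0, 57 - 38) = 19.
Member 2: others sum to 51; max(0, 57 - 51) = 6.
Member 3: others sum to 47; max(0, 57 - 47) = 10.
Member 4: others sum to 58; max(0, 57 - 58) = 0.
Member 5: others sum to 46; max(0, 57 - 46) = 11.
Total collected = 19 + 6 + 10 + 0 + 11 = 46.

46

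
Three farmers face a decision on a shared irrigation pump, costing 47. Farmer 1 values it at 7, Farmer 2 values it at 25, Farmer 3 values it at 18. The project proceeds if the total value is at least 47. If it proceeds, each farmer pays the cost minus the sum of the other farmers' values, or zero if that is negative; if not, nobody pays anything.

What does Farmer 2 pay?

22

Total value 50 ≥ cost 47, so the project is built.
The other farmers' values sum to 25.
Cost minus that sum is 47 - 25 = 22.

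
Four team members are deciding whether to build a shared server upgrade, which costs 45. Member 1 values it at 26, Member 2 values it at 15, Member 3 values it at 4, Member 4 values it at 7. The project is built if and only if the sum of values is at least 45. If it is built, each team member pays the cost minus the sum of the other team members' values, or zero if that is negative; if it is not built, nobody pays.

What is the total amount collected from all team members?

27

Total value 52 ≥ cost 45, so it is built.
Member 1: others sum to 26; max(0, 45 - 26) = 19.
Member 2: others sum to 37; max(0, 45 - 37) = 8.
Member 3: others sum to 48; max(0, 45 - 48) = 0.
Member 4: others sum to 45; max(0, 45 - 45) = 0.
Total collected = 19 + 8 + 0 + 0 = 27.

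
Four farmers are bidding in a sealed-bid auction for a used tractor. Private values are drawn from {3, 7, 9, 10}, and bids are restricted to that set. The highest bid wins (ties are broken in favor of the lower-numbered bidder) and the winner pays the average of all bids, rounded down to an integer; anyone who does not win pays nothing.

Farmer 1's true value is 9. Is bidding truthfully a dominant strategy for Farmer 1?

Consider the case where Farmer 2 bids 3, Farmer 3 bids 3 and Farmer 4 bids 3.
Truthful bid 9: wins, pays 4, utility 9 - 4 = 5.
Bid 3 instead: wins, pays 3, utility 9 - 3 = 6.
Since 6 > 5, bidding 3 is strictly better here, so truthful bidding is not dominant.

No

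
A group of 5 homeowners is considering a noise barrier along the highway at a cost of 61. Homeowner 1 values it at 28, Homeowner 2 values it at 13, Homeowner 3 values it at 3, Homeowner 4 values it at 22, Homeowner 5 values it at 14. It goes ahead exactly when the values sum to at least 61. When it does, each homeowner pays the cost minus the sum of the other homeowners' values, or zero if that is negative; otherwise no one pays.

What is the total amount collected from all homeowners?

Total value 80 ≥ cost 61, so it is built.
Homeowner 1: others sum to 52; max(0, 61 - 52) = 9.
Homeowner 2: others sum to 67; max(0, 61 - 67) = 0.
Homeowner 3: others sum to 77; max(0, 61 - 77) = 0.
Homeowner 4: others sum to 58; max(0, 61 - 58) = 3.
Homeowner 5: others sum to 66; max(0, 61 - 66) = 0.
Total collected = 9 + 0 + 0 + 3 + 0 = 12.

12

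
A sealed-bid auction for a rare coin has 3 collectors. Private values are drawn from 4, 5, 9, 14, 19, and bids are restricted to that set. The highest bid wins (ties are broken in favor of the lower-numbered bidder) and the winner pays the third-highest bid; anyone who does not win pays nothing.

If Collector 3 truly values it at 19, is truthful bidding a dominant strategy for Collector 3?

Yes

Check each profile of the others' bids and compare truth against every alternative bid.
Others bid (4, 14): truth gives 15, best alternative gives 0.
Others bid (14, 4): truth gives 15, best alternative gives 0.
Others bid (5, 14): truth gives 14, best alternative gives 0.
Others bid (14, 5): truth gives 14, best alternative gives 0.
Others bid (9, 14): truth gives 10, best alternative gives 0.
Others bid (14, 9): truth gives 10, best alternative gives 0.
(Remaining 19 profiles checked similarly; truth is weakly best in each.)
In every case the truthful bid is at least as good as any alternative, so it is a dominant strategy.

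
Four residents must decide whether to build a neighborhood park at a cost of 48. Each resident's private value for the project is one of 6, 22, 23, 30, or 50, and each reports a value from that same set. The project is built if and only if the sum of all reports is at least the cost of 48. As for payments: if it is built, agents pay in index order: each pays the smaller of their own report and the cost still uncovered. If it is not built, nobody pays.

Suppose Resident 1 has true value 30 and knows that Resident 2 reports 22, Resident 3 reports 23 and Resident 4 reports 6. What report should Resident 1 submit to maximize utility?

Report 6: project built, pays 6, utility 30 - 6 = 24.
Report 22: project built, pays 22, utility 30 - 22 = 8.
Report 23: project built, pays 23, utility 30 - 23 = 7.
Report 30: project built, pays 30, utility 30 - 30 = 0.
Report 50: project built, pays 48, utility 30 - 48 = -18.
The best choice is 6 with utility 24.

6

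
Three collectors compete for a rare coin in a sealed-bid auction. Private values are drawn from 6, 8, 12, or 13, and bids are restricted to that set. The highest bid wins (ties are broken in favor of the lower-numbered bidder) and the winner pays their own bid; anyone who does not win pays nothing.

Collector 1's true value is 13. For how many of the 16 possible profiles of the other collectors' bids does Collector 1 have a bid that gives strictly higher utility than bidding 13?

Others bid (6, 6): truth gives 0; bid 6 gives 7 > 0. Violating.
Others bid (6, 8): truth gives 0; bid 8 gives 5 > 0. Violating.
Others bid (6, 12): truth gives 0; bid 12 gives 1 > 0. Violating.
Others bid (8, 6): truth gives 0; bid 8 gives 5 > 0. Violating.
Others bid (6, 13): truth gives 0; no alternative beats it.
Others bid (8, 13): truth gives 0; no alternative beats it.
(Checking all 16 profiles: 9 have a profitable deviation, 7 do not.)

9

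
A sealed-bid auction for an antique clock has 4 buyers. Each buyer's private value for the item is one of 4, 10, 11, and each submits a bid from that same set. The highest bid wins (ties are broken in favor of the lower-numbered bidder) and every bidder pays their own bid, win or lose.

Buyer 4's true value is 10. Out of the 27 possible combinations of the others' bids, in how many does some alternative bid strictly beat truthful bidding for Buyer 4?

Others bid (4, 4, 10): truth gives -10; bid 11 gives -1 > -10. Violating.
Others bid (4, 4, 11): truth gives -10; bid 4 gives -4 > -10. Violating.
Others bid (4, 10, 4): truth gives -10; bid 11 gives -1 > -10. Violating.
Others bid (4, 10, 10): truth gives -10; bid 11 gives -1 > -10. Violating.
Others bid (4, 4, 4): truth gives 0; no alternative beats it.
(Checking all 27 profiles: 26 have a profitable deviation, 1 does not.)

26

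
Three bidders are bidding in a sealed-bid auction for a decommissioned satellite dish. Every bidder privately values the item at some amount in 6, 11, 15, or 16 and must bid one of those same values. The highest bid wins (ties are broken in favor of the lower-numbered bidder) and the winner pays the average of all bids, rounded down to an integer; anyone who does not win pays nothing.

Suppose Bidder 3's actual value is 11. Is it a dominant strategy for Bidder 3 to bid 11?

Consider the case where Bidder 1 bids 6 and Bidder 2 bids 11.
Truthful bid 11: loses, pays 0, utility 0.
Bid 15 instead: wins, pays 10, utility 11 - 10 = 1.
Since 1 > 0, bidding 15 is strictly better here, so truthful bidding is not dominant.

No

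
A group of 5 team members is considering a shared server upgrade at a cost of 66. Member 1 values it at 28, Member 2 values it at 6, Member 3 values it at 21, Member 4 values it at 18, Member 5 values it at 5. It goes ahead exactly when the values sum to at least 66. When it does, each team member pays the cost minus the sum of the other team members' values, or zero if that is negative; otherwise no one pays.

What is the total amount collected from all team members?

31

Total value 78 ≥ cost 66, so it is built.
Member 1: others sum to 50; max(0, 66 - 50) = 16.
Member 2: others sum to 72; max(0, 66 - 72) = 0.
Member 3: others sum to 57; max(0, 66 - 57) = 9.
Member 4: others sum to 60; max(0, 66 - 60) = 6.
Member 5: others sum to 73; max(0, 66 - 73) = 0.
Total collected = 16 + 0 + 9 + 6 + 0 = 31.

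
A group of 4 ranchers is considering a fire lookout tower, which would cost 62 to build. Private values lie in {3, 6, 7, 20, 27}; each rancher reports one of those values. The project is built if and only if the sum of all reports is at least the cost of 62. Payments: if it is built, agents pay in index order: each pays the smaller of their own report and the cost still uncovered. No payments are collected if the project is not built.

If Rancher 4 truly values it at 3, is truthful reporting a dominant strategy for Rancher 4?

Yes

Check each profile of the others' reports and compare truth against every alternative report.
Others report (3, 27, 27): truth gives 0, best alternative gives -2.
Others report (27, 3, 27): truth gives 0, best alternative gives -2.
Others report (27, 27, 3): truth gives 0, best alternative gives -2.
Others report (20, 20, 27): truth gives 3, best alternative gives 3.
Others report (20, 27, 20): truth gives 3, best alternative gives 3.
Others report (20, 27, 27): truth gives 3, best alternative gives 3.
(Remaining 119 profiles checked similarly; truth is weakly best in each.)
In every case the truthful report is at least as good as any alternative, so it is a dominant strategy.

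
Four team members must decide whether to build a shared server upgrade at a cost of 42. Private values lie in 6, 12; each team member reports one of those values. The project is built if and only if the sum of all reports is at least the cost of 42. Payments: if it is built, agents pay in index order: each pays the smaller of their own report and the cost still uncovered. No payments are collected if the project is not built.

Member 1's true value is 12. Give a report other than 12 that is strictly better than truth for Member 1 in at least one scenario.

6

Suppose Member 2 reports 12, Member 3 reports 12 and Member 4 reports 12.
Report 12: project built, pays 12, utility 12 - 12 = 0.
Report 6: project built, pays 6, utility 12 - 6 = 6.
So reporting 6 beats truth here (6 > 0).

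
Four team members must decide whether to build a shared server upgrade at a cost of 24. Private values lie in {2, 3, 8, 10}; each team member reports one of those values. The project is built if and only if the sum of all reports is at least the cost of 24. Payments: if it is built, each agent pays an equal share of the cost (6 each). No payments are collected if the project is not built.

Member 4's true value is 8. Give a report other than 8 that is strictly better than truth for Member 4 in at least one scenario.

Suppose Member 1 reports 2, Member 2 reports 2 and Member 3 reports 10.
Report 8: project not built, utility 0.
Report 10: project built, pays 6, utility 8 - 6 = 2.
So reporting 10 beats truth here (2 > 0).

10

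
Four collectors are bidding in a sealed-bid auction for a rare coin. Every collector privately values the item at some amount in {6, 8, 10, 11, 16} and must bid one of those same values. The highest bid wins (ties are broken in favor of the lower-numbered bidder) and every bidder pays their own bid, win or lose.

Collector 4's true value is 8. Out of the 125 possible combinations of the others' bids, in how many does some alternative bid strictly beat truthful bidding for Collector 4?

124

Others bid (6, 6, 8): truth gives -8; bid 10 gives -2 > -8. Violating.
Others bid (6, 6, 10): truth gives -8; bid 11 gives -3 > -8. Violating.
Others bid (6, 6, 11): truth gives -8; bid 6 gives -6 > -8. Violating.
Others bid (6, 6, 16): truth gives -8; bid 6 gives -6 > -8. Violating.
Others bid (6, 6, 6): truth gives 0; no alternative beats it.
(Checking all 125 profiles: 124 have a profitable deviation, 1 does not.)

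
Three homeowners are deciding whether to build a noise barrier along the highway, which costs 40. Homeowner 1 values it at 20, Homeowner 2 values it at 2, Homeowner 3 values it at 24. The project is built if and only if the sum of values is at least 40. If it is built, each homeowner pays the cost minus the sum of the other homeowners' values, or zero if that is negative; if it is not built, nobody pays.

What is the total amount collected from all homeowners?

Total value 46 ≥ cost 40, so it is built.
Homeowner 1: others sum to 26; max(0, 40 - 26) = 14.
Homeowner 2: others sum to 44; max(0, 40 - 44) = 0.
Homeowner 3: others sum to 22; max(0, 40 - 22) = 18.
Total collected = 14 + 0 + 18 = 32.

32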